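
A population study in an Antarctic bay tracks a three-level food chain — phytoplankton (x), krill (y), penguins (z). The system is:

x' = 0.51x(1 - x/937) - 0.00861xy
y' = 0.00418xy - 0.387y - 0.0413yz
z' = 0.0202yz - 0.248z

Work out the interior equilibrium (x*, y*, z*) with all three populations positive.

From dz/dt = 0: 0.0202y* = 0.248, so y* = 12.3.
From dx/dt = 0: 0.51(1 - x*/937) = 0.00861·12.3, giving x* = 937·(1 - 0.207) = 743.
From dy/dt = 0: 0.00418·743 - 0.387 = 0.0413z*, so z* = 2.72/0.0413 = 65.8.

x* ≈ 743, y* ≈ 12.3, z* ≈ 65.8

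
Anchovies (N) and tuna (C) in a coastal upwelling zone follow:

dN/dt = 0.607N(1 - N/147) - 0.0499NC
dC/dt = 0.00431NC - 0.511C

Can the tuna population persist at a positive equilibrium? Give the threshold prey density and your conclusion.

The predator equation gives dC/dt > 0 only when N > 0.511/0.00431 = 119.
Without the predator, N → K = 147. Since 147 > 119, the predator can invade and persist.

Threshold N = 119; K > 119, so yes, the predator persists.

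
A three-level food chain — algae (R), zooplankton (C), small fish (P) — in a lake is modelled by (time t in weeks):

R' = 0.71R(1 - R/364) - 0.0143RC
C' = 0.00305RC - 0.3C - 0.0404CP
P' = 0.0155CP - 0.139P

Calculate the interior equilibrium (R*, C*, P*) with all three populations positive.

From dP/dt = 0: 0.0155C* = 0.139, so C* = 8.97.
From dR/dt = 0: 0.71(1 - R*/364) = 0.0143·8.97, giving R* = 364·(1 - 0.181) = 298.
From dC/dt = 0: 0.00305·298 - 0.3 = 0.0404P*, so P* = 0.61/0.0404 = 15.1.

R* ≈ 298, C* ≈ 8.97, P* ≈ 15.1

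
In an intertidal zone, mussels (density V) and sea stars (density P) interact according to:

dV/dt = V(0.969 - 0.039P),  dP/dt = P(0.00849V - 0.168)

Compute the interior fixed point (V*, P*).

V* ≈ 19.8, P* ≈ 24.8

Set dP/dt = 0 with P > 0: 0.00849V - 0.168 = 0, so V* = 0.168/0.00849 = 19.8.
Set dV/dt = 0 with V > 0: 0.969 - 0.039P = 0, so P* = 0.969/0.039 = 24.8.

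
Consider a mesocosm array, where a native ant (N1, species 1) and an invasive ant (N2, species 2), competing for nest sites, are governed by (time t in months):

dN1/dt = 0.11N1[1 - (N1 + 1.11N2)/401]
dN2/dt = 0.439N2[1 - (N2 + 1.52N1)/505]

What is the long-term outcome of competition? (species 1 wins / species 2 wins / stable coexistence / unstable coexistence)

Compare the nullcline intercepts: K1/α12 = 401/1.11 = 361 < K2 = 505; K2/α21 = 505/1.52 = 332 < K1 = 401.
Since both are reversed, neither can invade when rare; the interior point is a saddle.

unstable coexistence (outcome depends on initial conditions)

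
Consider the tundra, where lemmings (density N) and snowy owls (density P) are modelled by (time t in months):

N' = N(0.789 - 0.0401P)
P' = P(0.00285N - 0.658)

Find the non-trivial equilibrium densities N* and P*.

Set dP/dt = 0 with P > 0: 0.00285N - 0.658 = 0, so N* = 0.658/0.00285 = 231.
Set dN/dt = 0 with N > 0: 0.789 - 0.0401P = 0, so P* = 0.789/0.0401 = 19.7.

N* ≈ 231, P* ≈ 19.7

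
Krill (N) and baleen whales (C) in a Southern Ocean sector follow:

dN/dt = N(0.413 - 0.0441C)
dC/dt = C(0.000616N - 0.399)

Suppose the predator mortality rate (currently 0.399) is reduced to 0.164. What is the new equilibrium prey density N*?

N* ≈ 266

At the interior fixed point, setting dC/dt = 0 with C > 0 fixes N* = (predator death rate)/(NC coefficient) — independent of the other coefficients.
With the change, N* = 0.164/0.000616 = 266; it falls from 648.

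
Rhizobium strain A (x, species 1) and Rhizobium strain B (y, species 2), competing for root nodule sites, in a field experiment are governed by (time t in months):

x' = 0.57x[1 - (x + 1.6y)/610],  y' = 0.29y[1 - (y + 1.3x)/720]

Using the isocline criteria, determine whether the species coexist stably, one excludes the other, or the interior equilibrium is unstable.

unstable coexistence (outcome depends on initial conditions)

Compare the nullcline intercepts: K1/α12 = 610/1.6 = 381 < K2 = 720; K2/α21 = 720/1.3 = 554 < K1 = 610.
Since both are reversed, neither can invade when rare; the interior point is a saddle.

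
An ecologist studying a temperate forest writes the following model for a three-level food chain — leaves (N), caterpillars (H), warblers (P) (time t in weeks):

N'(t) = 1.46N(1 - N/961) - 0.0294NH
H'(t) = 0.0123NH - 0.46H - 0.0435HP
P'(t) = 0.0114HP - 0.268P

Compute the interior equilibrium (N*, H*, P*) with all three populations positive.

N* ≈ 506, H* ≈ 23.5, P* ≈ 133

From dP/dt = 0: 0.0114H* = 0.268, so H* = 23.5.
From dN/dt = 0: 1.46(1 - N*/961) = 0.0294·23.5, giving N* = 961·(1 - 0.473) = 506.
From dH/dt = 0: 0.0123·506 - 0.46 = 0.0435P*, so P* = 5.76/0.0435 = 133.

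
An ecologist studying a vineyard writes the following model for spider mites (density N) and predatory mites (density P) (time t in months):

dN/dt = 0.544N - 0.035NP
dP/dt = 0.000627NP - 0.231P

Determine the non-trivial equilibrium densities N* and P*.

Set dP/dt = 0 with P > 0: 0.000627N - 0.231 = 0, so N* = 0.231/0.000627 = 368.
Set dN/dt = 0 with N > 0: 0.544 - 0.035P = 0, so P* = 0.544/0.035 = 15.5.

N* ≈ 368, P* ≈ 15.5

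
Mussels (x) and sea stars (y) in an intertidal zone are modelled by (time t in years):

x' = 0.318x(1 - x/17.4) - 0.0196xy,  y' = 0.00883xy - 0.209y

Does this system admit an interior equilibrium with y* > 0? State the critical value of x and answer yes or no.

Threshold x = 23.7; K < 23.7, so no, the predator goes extinct.

The predator equation gives dy/dt > 0 only when x > 0.209/0.00883 = 23.7.
Without the predator, x → K = 17.4. Since 17.4 < 23.7, the predator cannot invade.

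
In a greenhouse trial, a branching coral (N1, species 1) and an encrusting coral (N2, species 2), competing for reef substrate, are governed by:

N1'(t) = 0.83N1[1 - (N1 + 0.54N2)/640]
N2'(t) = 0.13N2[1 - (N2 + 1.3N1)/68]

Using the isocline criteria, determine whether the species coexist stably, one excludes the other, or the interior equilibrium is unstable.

species 1 excludes species 2

Compare the nullcline intercepts: K1/α12 = 640/0.54 = 1190 > K2 = 68; K2/α21 = 68/1.3 = 52.3 < K1 = 640.
Since the inequalities point opposite ways, species 1 can invade but species 2 cannot.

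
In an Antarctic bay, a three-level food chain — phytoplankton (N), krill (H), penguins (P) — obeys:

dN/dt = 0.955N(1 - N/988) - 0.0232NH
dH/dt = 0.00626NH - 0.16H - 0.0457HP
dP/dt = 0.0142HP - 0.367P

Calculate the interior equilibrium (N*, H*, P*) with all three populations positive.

From dP/dt = 0: 0.0142H* = 0.367, so H* = 25.8.
From dN/dt = 0: 0.955(1 - N*/988) = 0.0232·25.8, giving N* = 988·(1 - 0.628) = 368.
From dH/dt = 0: 0.00626·368 - 0.16 = 0.0457P*, so P* = 2.14/0.0457 = 46.9.

N* ≈ 368, H* ≈ 25.8, P* ≈ 46.9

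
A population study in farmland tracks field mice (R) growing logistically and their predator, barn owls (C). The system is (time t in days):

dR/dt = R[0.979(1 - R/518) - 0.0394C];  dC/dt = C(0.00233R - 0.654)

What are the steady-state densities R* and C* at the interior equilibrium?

From dC/dt = 0 with C > 0: 0.00233R* = 0.654, so R* = 281.
Substitute into dR/dt = 0: 0.979(1 - 281/518) = 0.0394C*.
The bracket is 0.458, giving C* = 0.449/0.0394 = 11.4.

R* ≈ 281, C* ≈ 11.4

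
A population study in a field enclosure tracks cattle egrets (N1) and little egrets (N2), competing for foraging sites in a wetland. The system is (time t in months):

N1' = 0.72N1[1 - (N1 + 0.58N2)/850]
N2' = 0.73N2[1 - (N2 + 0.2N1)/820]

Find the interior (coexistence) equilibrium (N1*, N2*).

N1* ≈ 424, N2* ≈ 735

Setting both brackets to zero gives the nullclines N1 + 0.58N2 = 850 and 0.2N1 + N2 = 820.
Substituting N2 = 820 - 0.2N1 into the first: N1(1 - 0.58·0.2) = 850 - 0.58·820.
So N1* = 374/0.884 = 424, and then N2* = 820 - 0.2·424 = 735.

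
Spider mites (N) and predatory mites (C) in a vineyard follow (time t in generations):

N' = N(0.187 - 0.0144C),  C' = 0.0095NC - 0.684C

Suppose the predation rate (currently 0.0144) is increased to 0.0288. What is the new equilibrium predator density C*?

At the interior fixed point, setting dN/dt = 0 with N > 0 fixes C* = (prey growth rate)/(NC coefficient) — independent of the other coefficients.
With the change, C* = 0.187/0.0288 = 6.49; it falls from 13.

C* ≈ 6.49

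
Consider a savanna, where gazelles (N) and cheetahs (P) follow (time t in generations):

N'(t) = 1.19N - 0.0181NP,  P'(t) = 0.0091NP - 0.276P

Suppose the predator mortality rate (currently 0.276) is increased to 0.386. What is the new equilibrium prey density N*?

At the interior fixed point, setting dP/dt = 0 with P > 0 fixes N* = (predator death rate)/(NP coefficient) — independent of the other coefficients.
With the change, N* = 0.386/0.0091 = 42.4; it rises from 30.3.

N* ≈ 42.4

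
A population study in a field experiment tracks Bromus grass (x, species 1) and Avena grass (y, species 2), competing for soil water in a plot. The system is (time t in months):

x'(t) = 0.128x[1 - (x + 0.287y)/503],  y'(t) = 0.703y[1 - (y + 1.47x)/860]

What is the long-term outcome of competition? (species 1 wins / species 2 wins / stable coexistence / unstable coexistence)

stable coexistence

Compare the nullcline intercepts: K1/α12 = 503/0.287 = 1750 > K2 = 860; K2/α21 = 860/1.47 = 585 > K1 = 503.
Since both inequalities hold, each species can invade when rare, so the interior equilibrium is stable.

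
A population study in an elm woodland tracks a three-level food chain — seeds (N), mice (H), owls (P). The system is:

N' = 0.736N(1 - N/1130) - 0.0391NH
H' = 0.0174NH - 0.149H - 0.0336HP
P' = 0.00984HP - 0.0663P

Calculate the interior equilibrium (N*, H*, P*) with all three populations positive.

From dP/dt = 0: 0.00984H* = 0.0663, so H* = 6.74.
From dN/dt = 0: 0.736(1 - N*/1130) = 0.0391·6.74, giving N* = 1130·(1 - 0.358) = 726.
From dH/dt = 0: 0.0174·726 - 0.149 = 0.0336P*, so P* = 12.5/0.0336 = 371.

N* ≈ 726, H* ≈ 6.74, P* ≈ 371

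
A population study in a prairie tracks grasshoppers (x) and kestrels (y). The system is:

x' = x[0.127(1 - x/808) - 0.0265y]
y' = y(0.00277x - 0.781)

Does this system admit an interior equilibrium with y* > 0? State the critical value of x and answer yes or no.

The predator equation gives dy/dt > 0 only when x > 0.781/0.00277 = 282.
Without the predator, x → K = 808. Since 808 > 282, the predator can invade and persist.

Threshold x = 282; K > 282, so yes, the predator persists.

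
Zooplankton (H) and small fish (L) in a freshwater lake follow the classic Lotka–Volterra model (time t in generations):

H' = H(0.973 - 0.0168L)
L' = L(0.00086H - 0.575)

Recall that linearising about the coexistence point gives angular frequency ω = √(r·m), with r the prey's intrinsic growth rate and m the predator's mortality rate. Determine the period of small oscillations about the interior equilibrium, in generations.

T ≈ 8.4 generations

Here r = 0.973 and m = 0.575, so r·m = 0.559.
ω = √0.559 = 0.748 per generation, hence T = 2π/ω ≈ 8.4 generations.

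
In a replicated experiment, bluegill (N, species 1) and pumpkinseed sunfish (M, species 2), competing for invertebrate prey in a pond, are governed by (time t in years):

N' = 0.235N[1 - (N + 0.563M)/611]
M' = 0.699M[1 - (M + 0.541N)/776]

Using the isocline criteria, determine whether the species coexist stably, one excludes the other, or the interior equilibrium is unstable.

Compare the nullcline intercepts: K1/α12 = 611/0.563 = 1090 > K2 = 776; K2/α21 = 776/0.541 = 1430 > K1 = 611.
Since both inequalities hold, each species can invade when rare, so the interior equilibrium is stable.

stable coexistence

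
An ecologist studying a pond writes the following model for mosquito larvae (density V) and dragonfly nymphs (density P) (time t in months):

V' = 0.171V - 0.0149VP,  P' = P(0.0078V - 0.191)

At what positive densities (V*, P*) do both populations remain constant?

Set dP/dt = 0 with P > 0: 0.0078V - 0.191 = 0, so V* = 0.191/0.0078 = 24.5.
Set dV/dt = 0 with V > 0: 0.171 - 0.0149P = 0, so P* = 0.171/0.0149 = 11.5.

V* ≈ 24.5, P* ≈ 11.5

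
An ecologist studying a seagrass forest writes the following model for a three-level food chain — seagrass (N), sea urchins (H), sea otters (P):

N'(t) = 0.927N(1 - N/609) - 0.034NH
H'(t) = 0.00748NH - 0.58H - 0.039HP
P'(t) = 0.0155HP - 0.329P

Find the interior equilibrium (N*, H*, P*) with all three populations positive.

N* ≈ 135, H* ≈ 21.2, P* ≈ 11

From dP/dt = 0: 0.0155H* = 0.329, so H* = 21.2.
From dN/dt = 0: 0.927(1 - N*/609) = 0.034·21.2, giving N* = 609·(1 - 0.779) = 135.
From dH/dt = 0: 0.00748·135 - 0.58 = 0.039P*, so P* = 0.429/0.039 = 11.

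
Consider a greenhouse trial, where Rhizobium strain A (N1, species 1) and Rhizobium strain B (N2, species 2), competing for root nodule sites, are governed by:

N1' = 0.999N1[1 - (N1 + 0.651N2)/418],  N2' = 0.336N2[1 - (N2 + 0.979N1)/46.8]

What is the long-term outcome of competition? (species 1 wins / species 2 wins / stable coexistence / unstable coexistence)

Compare the nullcline intercepts: K1/α12 = 418/0.651 = 642 > K2 = 46.8; K2/α21 = 46.8/0.979 = 47.8 < K1 = 418.
Since the inequalities point opposite ways, species 1 can invade but species 2 cannot.

species 1 excludes species 2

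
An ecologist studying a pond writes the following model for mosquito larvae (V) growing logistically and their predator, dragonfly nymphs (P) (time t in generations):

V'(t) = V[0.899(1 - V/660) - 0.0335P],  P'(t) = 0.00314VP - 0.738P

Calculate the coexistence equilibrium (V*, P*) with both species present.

From dP/dt = 0 with P > 0: 0.00314V* = 0.738, so V* = 235.
Substitute into dV/dt = 0: 0.899(1 - 235/660) = 0.0335P*.
The bracket is 0.644, giving P* = 0.579/0.0335 = 17.3.

V* ≈ 235, P* ≈ 17.3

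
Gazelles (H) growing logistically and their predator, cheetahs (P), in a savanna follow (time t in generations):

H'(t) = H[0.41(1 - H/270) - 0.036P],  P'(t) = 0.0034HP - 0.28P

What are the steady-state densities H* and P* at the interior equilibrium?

H* ≈ 82.4, P* ≈ 7.92

From dP/dt = 0 with P > 0: 0.0034H* = 0.28, so H* = 82.4.
Substitute into dH/dt = 0: 0.41(1 - 82.4/270) = 0.036P*.
The bracket is 0.695, giving P* = 0.285/0.036 = 7.92.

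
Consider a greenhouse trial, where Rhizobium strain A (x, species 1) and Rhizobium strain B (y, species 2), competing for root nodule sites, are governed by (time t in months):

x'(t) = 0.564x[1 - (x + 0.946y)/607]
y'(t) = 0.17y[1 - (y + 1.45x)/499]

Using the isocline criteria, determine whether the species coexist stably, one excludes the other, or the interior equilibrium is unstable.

Compare the nullcline intercepts: K1/α12 = 607/0.946 = 642 > K2 = 499; K2/α21 = 499/1.45 = 344 < K1 = 607.
Since the inequalities point opposite ways, species 1 can invade but species 2 cannot.

species 1 excludes species 2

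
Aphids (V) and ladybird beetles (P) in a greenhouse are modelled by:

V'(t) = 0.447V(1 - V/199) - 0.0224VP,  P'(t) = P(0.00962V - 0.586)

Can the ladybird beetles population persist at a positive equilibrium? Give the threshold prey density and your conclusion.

The predator equation gives dP/dt > 0 only when V > 0.586/0.00962 = 60.9.
Without the predator, V → K = 199. Since 199 > 60.9, the predator can invade and persist.

Threshold V = 60.9; K > 60.9, so yes, the predator persists.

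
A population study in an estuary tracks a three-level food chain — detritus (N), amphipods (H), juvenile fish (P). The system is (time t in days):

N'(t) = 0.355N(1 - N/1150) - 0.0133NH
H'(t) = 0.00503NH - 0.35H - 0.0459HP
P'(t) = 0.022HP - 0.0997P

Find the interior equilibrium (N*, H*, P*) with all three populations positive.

N* ≈ 955, H* ≈ 4.53, P* ≈ 97

From dP/dt = 0: 0.022H* = 0.0997, so H* = 4.53.
From dN/dt = 0: 0.355(1 - N*/1150) = 0.0133·4.53, giving N* = 1150·(1 - 0.17) = 955.
From dH/dt = 0: 0.00503·955 - 0.35 = 0.0459P*, so P* = 4.45/0.0459 = 97.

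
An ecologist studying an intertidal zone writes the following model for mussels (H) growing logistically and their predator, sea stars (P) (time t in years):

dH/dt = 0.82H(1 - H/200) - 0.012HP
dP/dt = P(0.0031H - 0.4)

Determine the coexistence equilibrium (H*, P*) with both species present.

H* ≈ 129, P* ≈ 24.2

From dP/dt = 0 with P > 0: 0.0031H* = 0.4, so H* = 129.
Substitute into dH/dt = 0: 0.82(1 - 129/200) = 0.012P*.
The bracket is 0.355, giving P* = 0.291/0.012 = 24.2.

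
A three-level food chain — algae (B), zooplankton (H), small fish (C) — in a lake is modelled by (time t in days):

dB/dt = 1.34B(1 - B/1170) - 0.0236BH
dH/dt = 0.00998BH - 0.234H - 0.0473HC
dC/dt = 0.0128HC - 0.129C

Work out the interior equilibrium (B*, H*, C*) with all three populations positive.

B* ≈ 962, H* ≈ 10.1, C* ≈ 198

From dC/dt = 0: 0.0128H* = 0.129, so H* = 10.1.
From dB/dt = 0: 1.34(1 - B*/1170) = 0.0236·10.1, giving B* = 1170·(1 - 0.177) = 962.
From dH/dt = 0: 0.00998·962 - 0.234 = 0.0473C*, so C* = 9.37/0.0473 = 198.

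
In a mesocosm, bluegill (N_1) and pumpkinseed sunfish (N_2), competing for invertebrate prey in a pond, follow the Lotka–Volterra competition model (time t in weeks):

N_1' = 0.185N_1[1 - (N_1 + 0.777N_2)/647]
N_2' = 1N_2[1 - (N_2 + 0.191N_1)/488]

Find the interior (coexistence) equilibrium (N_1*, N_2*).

Setting both brackets to zero gives the nullclines N_1 + 0.777N_2 = 647 and 0.191N_1 + N_2 = 488.
Substituting N_2 = 488 - 0.191N_1 into the first: N_1(1 - 0.777·0.191) = 647 - 0.777·488.
So N_1* = 268/0.852 = 314, and then N_2* = 488 - 0.191·314 = 428.

N_1* ≈ 314, N_2* ≈ 428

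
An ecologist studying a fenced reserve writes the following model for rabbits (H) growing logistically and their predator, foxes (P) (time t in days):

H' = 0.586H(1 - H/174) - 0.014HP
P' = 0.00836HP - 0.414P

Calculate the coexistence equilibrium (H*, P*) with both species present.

H* ≈ 49.5, P* ≈ 29.9

From dP/dt = 0 with P > 0: 0.00836H* = 0.414, so H* = 49.5.
Substitute into dH/dt = 0: 0.586(1 - 49.5/174) = 0.014P*.
The bracket is 0.715, giving P* = 0.419/0.014 = 29.9.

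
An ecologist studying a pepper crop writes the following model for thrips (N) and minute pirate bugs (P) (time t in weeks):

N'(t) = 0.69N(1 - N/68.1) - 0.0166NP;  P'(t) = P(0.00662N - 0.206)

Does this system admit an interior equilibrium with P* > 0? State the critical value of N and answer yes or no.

Threshold N = 31.1; K > 31.1, so yes, the predator persists.

The predator equation gives dP/dt > 0 only when N > 0.206/0.00662 = 31.1.
Without the predator, N → K = 68.1. Since 68.1 > 31.1, the predator can invade and persist.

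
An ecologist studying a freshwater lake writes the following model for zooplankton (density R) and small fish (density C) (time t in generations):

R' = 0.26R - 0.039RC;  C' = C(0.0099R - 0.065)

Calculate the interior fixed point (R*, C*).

Set dC/dt = 0 with C > 0: 0.0099R - 0.065 = 0, so R* = 0.065/0.0099 = 6.57.
Set dR/dt = 0 with R > 0: 0.26 - 0.039C = 0, so C* = 0.26/0.039 = 6.67.

R* ≈ 6.57, C* ≈ 6.67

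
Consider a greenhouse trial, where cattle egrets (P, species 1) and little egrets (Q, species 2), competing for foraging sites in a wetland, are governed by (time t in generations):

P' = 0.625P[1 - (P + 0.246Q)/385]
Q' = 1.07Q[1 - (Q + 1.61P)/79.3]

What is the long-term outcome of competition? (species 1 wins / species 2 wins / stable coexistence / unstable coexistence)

species 1 excludes species 2

Compare the nullcline intercepts: K1/α12 = 385/0.246 = 1570 > K2 = 79.3; K2/α21 = 79.3/1.61 = 49.3 < K1 = 385.
Since the inequalities point opposite ways, species 1 can invade but species 2 cannot.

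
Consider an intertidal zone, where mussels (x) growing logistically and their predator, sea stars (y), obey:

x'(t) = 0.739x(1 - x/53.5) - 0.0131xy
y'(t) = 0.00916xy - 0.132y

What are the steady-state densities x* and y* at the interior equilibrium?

From dy/dt = 0 with y > 0: 0.00916x* = 0.132, so x* = 14.4.
Substitute into dx/dt = 0: 0.739(1 - 14.4/53.5) = 0.0131y*.
The bracket is 0.731, giving y* = 0.54/0.0131 = 41.2.

x* ≈ 14.4, y* ≈ 41.2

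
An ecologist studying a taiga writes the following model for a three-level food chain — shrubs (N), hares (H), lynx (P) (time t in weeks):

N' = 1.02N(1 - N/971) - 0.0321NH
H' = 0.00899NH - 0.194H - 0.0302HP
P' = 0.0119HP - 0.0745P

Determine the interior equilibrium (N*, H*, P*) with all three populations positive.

From dP/dt = 0: 0.0119H* = 0.0745, so H* = 6.26.
From dN/dt = 0: 1.02(1 - N*/971) = 0.0321·6.26, giving N* = 971·(1 - 0.197) = 780.
From dH/dt = 0: 0.00899·780 - 0.194 = 0.0302P*, so P* = 6.82/0.0302 = 226.

N* ≈ 780, H* ≈ 6.26, P* ≈ 226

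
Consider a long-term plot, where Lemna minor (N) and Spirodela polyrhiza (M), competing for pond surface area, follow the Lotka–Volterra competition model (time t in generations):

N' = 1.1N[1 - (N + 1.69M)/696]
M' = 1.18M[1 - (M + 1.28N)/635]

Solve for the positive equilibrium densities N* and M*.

N* ≈ 324, M* ≈ 220

Setting both brackets to zero gives the nullclines N + 1.69M = 696 and 1.28N + M = 635.
Substituting M = 635 - 1.28N into the first: N(1 - 1.69·1.28) = 696 - 1.69·635.
So N* = -377/-1.16 = 324, and then M* = 635 - 1.28·324 = 220.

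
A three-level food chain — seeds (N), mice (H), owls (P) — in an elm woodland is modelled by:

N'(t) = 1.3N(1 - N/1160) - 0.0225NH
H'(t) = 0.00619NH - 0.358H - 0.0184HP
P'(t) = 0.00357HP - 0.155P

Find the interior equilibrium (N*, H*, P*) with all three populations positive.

From dP/dt = 0: 0.00357H* = 0.155, so H* = 43.4.
From dN/dt = 0: 1.3(1 - N*/1160) = 0.0225·43.4, giving N* = 1160·(1 - 0.751) = 288.
From dH/dt = 0: 0.00619·288 - 0.358 = 0.0184P*, so P* = 1.43/0.0184 = 77.5.

N* ≈ 288, H* ≈ 43.4, P* ≈ 77.5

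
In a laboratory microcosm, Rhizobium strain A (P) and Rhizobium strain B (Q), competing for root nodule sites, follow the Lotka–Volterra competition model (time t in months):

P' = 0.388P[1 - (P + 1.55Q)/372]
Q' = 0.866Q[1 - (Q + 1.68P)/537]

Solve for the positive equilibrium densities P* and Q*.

Setting both brackets to zero gives the nullclines P + 1.55Q = 372 and 1.68P + Q = 537.
Substituting Q = 537 - 1.68P into the first: P(1 - 1.55·1.68) = 372 - 1.55·537.
So P* = -460/-1.6 = 287, and then Q* = 537 - 1.68·287 = 54.8.

P* ≈ 287, Q* ≈ 54.8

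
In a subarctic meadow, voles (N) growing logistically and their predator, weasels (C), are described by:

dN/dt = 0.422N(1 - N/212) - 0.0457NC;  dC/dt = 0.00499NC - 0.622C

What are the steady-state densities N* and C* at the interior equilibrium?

N* ≈ 125, C* ≈ 3.8

From dC/dt = 0 with C > 0: 0.00499N* = 0.622, so N* = 125.
Substitute into dN/dt = 0: 0.422(1 - 125/212) = 0.0457C*.
The bracket is 0.412, giving C* = 0.174/0.0457 = 3.8.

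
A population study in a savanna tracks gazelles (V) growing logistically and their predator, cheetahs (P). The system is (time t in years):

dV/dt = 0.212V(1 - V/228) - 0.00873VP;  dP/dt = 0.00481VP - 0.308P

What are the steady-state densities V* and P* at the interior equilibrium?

V* ≈ 64, P* ≈ 17.5

From dP/dt = 0 with P > 0: 0.00481V* = 0.308, so V* = 64.
Substitute into dV/dt = 0: 0.212(1 - 64/228) = 0.00873P*.
The bracket is 0.719, giving P* = 0.152/0.00873 = 17.5.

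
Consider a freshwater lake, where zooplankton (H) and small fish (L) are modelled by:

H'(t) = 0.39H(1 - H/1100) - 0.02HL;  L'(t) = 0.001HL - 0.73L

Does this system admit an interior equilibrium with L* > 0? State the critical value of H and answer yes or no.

The predator equation gives dL/dt > 0 only when H > 0.73/0.001 = 730.
Without the predator, H → K = 1100. Since 1100 > 730, the predator can invade and persist.

Threshold H = 730; K > 730, so yes, the predator persists.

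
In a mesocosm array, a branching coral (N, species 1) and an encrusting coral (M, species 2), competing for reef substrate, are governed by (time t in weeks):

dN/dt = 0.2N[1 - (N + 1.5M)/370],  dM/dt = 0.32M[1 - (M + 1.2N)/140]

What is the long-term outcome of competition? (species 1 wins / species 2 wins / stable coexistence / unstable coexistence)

Compare the nullcline intercepts: K1/α12 = 370/1.5 = 247 > K2 = 140; K2/α21 = 140/1.2 = 117 < K1 = 370.
Since the inequalities point opposite ways, species 1 can invade but species 2 cannot.

species 1 excludes species 2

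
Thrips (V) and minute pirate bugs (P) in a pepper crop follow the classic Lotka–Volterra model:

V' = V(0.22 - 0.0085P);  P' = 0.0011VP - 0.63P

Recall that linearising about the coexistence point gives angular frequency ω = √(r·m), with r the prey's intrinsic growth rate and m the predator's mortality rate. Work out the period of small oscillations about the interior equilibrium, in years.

Here r = 0.22 and m = 0.63, so r·m = 0.139.
ω = √0.139 = 0.372 per year, hence T = 2π/ω ≈ 16.9 years.

T ≈ 16.9 years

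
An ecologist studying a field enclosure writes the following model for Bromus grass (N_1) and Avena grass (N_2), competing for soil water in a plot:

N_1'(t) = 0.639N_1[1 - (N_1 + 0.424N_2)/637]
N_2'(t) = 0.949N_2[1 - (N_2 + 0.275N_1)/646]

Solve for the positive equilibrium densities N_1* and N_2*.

Setting both brackets to zero gives the nullclines N_1 + 0.424N_2 = 637 and 0.275N_1 + N_2 = 646.
Substituting N_2 = 646 - 0.275N_1 into the first: N_1(1 - 0.424·0.275) = 637 - 0.424·646.
So N_1* = 363/0.883 = 411, and then N_2* = 646 - 0.275·411 = 533.

N_1* ≈ 411, N_2* ≈ 533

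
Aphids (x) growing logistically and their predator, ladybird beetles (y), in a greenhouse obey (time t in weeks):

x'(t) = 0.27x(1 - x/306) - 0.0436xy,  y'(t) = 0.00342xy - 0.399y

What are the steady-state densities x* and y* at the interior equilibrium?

From dy/dt = 0 with y > 0: 0.00342x* = 0.399, so x* = 117.
Substitute into dx/dt = 0: 0.27(1 - 117/306) = 0.0436y*.
The bracket is 0.619, giving y* = 0.167/0.0436 = 3.83.

x* ≈ 117, y* ≈ 3.83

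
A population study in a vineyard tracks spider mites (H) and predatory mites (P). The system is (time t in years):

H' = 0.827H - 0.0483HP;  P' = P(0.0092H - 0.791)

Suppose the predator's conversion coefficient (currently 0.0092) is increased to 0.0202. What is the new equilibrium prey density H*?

H* ≈ 39.2

At the interior fixed point, setting dP/dt = 0 with P > 0 fixes H* = (predator death rate)/(HP coefficient) — independent of the other coefficients.
With the change, H* = 0.791/0.0202 = 39.2; it falls from 86.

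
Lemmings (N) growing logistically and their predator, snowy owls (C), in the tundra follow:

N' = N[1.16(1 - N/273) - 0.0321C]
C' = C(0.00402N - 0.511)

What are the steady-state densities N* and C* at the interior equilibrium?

N* ≈ 127, C* ≈ 19.3

From dC/dt = 0 with C > 0: 0.00402N* = 0.511, so N* = 127.
Substitute into dN/dt = 0: 1.16(1 - 127/273) = 0.0321C*.
The bracket is 0.534, giving C* = 0.62/0.0321 = 19.3.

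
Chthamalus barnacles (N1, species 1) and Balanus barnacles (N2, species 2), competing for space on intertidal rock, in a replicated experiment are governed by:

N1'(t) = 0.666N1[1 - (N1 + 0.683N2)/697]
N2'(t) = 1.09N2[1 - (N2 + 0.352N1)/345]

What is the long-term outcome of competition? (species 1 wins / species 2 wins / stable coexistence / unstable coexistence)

stable coexistence

Compare the nullcline intercepts: K1/α12 = 697/0.683 = 1020 > K2 = 345; K2/α21 = 345/0.352 = 980 > K1 = 697.
Since both inequalities hold, each species can invade when rare, so the interior equilibrium is stable.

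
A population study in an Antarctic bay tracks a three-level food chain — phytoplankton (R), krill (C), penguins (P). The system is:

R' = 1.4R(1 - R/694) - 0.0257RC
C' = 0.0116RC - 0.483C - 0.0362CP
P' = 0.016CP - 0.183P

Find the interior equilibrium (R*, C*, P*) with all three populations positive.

R* ≈ 548, C* ≈ 11.4, P* ≈ 162

From dP/dt = 0: 0.016C* = 0.183, so C* = 11.4.
From dR/dt = 0: 1.4(1 - R*/694) = 0.0257·11.4, giving R* = 694·(1 - 0.21) = 548.
From dC/dt = 0: 0.0116·548 - 0.483 = 0.0362P*, so P* = 5.88/0.0362 = 162.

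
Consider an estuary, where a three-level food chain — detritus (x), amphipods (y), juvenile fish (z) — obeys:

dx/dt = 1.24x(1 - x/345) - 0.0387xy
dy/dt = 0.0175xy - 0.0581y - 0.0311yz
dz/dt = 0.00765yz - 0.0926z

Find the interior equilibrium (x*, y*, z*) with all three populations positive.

From dz/dt = 0: 0.00765y* = 0.0926, so y* = 12.1.
From dx/dt = 0: 1.24(1 - x*/345) = 0.0387·12.1, giving x* = 345·(1 - 0.378) = 215.
From dy/dt = 0: 0.0175·215 - 0.0581 = 0.0311z*, so z* = 3.7/0.0311 = 119.

x* ≈ 215, y* ≈ 12.1, z* ≈ 119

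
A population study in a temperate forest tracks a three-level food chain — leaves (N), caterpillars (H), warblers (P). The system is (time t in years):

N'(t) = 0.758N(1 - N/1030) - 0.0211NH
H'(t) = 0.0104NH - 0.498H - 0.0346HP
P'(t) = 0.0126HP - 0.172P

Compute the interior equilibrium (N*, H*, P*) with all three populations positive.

N* ≈ 639, H* ≈ 13.7, P* ≈ 178

From dP/dt = 0: 0.0126H* = 0.172, so H* = 13.7.
From dN/dt = 0: 0.758(1 - N*/1030) = 0.0211·13.7, giving N* = 1030·(1 - 0.38) = 639.
From dH/dt = 0: 0.0104·639 - 0.498 = 0.0346P*, so P* = 6.14/0.0346 = 178.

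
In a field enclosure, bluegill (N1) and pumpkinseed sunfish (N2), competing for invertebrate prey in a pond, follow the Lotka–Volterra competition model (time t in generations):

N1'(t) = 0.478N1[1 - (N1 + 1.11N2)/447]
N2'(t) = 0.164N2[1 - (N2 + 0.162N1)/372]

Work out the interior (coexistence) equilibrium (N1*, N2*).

N1* ≈ 41.6, N2* ≈ 365

Setting both brackets to zero gives the nullclines N1 + 1.11N2 = 447 and 0.162N1 + N2 = 372.
Substituting N2 = 372 - 0.162N1 into the first: N1(1 - 1.11·0.162) = 447 - 1.11·372.
So N1* = 34.1/0.82 = 41.6, and then N2* = 372 - 0.162·41.6 = 365.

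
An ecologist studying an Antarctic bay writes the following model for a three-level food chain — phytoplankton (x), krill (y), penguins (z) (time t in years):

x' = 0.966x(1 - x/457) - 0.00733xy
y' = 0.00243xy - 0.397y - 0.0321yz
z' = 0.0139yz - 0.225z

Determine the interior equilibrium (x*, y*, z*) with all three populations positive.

x* ≈ 401, y* ≈ 16.2, z* ≈ 18

From dz/dt = 0: 0.0139y* = 0.225, so y* = 16.2.
From dx/dt = 0: 0.966(1 - x*/457) = 0.00733·16.2, giving x* = 457·(1 - 0.123) = 401.
From dy/dt = 0: 0.00243·401 - 0.397 = 0.0321z*, so z* = 0.577/0.0321 = 18.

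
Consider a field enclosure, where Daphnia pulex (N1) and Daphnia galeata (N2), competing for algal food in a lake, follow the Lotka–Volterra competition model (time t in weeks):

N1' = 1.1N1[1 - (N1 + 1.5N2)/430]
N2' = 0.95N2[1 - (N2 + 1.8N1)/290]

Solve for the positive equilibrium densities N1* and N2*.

Setting both brackets to zero gives the nullclines N1 + 1.5N2 = 430 and 1.8N1 + N2 = 290.
Substituting N2 = 290 - 1.8N1 into the first: N1(1 - 1.5·1.8) = 430 - 1.5·290.
So N1* = -5/-1.7 = 2.94, and then N2* = 290 - 1.8·2.94 = 285.

N1* ≈ 2.94, N2* ≈ 285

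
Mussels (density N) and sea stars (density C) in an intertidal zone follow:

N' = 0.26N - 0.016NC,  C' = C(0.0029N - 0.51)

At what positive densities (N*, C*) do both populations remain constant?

N* ≈ 176, C* ≈ 16.2

Set dC/dt = 0 with C > 0: 0.0029N - 0.51 = 0, so N* = 0.51/0.0029 = 176.
Set dN/dt = 0 with N > 0: 0.26 - 0.016C = 0, so C* = 0.26/0.016 = 16.2.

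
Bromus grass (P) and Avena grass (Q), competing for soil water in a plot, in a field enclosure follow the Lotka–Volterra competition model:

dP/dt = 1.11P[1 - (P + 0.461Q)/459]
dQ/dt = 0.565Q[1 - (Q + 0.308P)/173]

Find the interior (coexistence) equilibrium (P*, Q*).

Setting both brackets to zero gives the nullclines P + 0.461Q = 459 and 0.308P + Q = 173.
Substituting Q = 173 - 0.308P into the first: P(1 - 0.461·0.308) = 459 - 0.461·173.
So P* = 379/0.858 = 442, and then Q* = 173 - 0.308·442 = 36.9.

P* ≈ 442, Q* ≈ 36.9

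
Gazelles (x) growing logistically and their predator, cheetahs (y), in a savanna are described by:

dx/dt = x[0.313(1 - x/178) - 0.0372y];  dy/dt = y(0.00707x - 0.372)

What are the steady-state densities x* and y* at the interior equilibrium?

x* ≈ 52.6, y* ≈ 5.93

From dy/dt = 0 with y > 0: 0.00707x* = 0.372, so x* = 52.6.
Substitute into dx/dt = 0: 0.313(1 - 52.6/178) = 0.0372y*.
The bracket is 0.704, giving y* = 0.22/0.0372 = 5.93.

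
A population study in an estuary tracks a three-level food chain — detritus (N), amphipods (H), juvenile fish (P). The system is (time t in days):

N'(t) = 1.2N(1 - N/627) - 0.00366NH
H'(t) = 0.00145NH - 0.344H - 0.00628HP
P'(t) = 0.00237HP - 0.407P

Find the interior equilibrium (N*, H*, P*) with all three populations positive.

N* ≈ 299, H* ≈ 172, P* ≈ 14.2

From dP/dt = 0: 0.00237H* = 0.407, so H* = 172.
From dN/dt = 0: 1.2(1 - N*/627) = 0.00366·172, giving N* = 627·(1 - 0.524) = 299.
From dH/dt = 0: 0.00145·299 - 0.344 = 0.00628P*, so P* = 0.089/0.00628 = 14.2.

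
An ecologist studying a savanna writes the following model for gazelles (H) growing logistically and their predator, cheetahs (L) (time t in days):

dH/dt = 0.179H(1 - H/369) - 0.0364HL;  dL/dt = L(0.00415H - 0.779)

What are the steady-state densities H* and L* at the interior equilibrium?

H* ≈ 188, L* ≈ 2.42

From dL/dt = 0 with L > 0: 0.00415H* = 0.779, so H* = 188.
Substitute into dH/dt = 0: 0.179(1 - 188/369) = 0.0364L*.
The bracket is 0.491, giving L* = 0.0879/0.0364 = 2.42.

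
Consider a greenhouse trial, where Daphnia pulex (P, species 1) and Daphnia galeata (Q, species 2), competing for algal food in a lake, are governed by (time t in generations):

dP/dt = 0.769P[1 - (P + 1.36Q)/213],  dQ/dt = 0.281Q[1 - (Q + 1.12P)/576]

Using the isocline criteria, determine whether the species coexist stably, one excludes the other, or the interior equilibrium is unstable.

species 2 excludes species 1

Compare the nullcline intercepts: K1/α12 = 213/1.36 = 157 < K2 = 576; K2/α21 = 576/1.12 = 514 > K1 = 213.
Since the inequalities point opposite ways, species 2 can invade but species 1 cannot.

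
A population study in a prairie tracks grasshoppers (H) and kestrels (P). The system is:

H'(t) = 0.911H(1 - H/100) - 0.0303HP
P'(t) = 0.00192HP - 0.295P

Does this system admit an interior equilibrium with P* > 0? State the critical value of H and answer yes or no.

The predator equation gives dP/dt > 0 only when H > 0.295/0.00192 = 154.
Without the predator, H → K = 100. Since 100 < 154, the predator cannot invade.

Threshold H = 154; K < 154, so no, the predator goes extinct.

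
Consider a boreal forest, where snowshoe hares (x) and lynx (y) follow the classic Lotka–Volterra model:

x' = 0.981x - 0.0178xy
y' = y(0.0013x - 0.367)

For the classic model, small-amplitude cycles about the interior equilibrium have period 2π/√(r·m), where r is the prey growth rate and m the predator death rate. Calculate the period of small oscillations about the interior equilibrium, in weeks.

T ≈ 10.5 weeks

Here r = 0.981 and m = 0.367, so r·m = 0.36.
ω = √0.36 = 0.6 per week, hence T = 2π/ω ≈ 10.5 weeks.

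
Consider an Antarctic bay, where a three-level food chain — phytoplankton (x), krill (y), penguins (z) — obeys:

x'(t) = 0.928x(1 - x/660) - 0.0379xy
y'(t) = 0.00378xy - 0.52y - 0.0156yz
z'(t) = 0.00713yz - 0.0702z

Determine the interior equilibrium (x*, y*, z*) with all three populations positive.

x* ≈ 395, y* ≈ 9.85, z* ≈ 62.3

From dz/dt = 0: 0.00713y* = 0.0702, so y* = 9.85.
From dx/dt = 0: 0.928(1 - x*/660) = 0.0379·9.85, giving x* = 660·(1 - 0.402) = 395.
From dy/dt = 0: 0.00378·395 - 0.52 = 0.0156z*, so z* = 0.972/0.0156 = 62.3.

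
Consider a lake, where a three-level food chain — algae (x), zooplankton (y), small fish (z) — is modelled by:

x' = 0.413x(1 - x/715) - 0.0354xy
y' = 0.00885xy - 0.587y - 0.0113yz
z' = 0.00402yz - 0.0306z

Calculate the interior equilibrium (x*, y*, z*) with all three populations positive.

From dz/dt = 0: 0.00402y* = 0.0306, so y* = 7.61.
From dx/dt = 0: 0.413(1 - x*/715) = 0.0354·7.61, giving x* = 715·(1 - 0.652) = 248.
From dy/dt = 0: 0.00885·248 - 0.587 = 0.0113z*, so z* = 1.61/0.0113 = 143.

x* ≈ 248, y* ≈ 7.61, z* ≈ 143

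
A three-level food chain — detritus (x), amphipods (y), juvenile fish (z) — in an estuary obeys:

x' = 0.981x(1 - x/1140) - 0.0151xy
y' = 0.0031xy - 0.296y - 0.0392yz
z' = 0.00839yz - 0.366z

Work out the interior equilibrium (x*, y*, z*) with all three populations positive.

From dz/dt = 0: 0.00839y* = 0.366, so y* = 43.6.
From dx/dt = 0: 0.981(1 - x*/1140) = 0.0151·43.6, giving x* = 1140·(1 - 0.671) = 375.
From dy/dt = 0: 0.0031·375 - 0.296 = 0.0392z*, so z* = 0.865/0.0392 = 22.1.

x* ≈ 375, y* ≈ 43.6, z* ≈ 22.1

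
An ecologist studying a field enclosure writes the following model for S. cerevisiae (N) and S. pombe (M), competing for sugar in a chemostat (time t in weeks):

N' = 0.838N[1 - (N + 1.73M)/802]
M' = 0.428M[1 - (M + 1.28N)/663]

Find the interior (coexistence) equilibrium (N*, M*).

Setting both brackets to zero gives the nullclines N + 1.73M = 802 and 1.28N + M = 663.
Substituting M = 663 - 1.28N into the first: N(1 - 1.73·1.28) = 802 - 1.73·663.
So N* = -345/-1.21 = 284, and then M* = 663 - 1.28·284 = 299.

N* ≈ 284, M* ≈ 299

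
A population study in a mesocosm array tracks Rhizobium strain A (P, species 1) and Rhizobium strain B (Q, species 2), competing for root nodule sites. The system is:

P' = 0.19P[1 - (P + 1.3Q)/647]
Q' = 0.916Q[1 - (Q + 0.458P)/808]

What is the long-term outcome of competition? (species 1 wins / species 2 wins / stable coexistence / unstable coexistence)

Compare the nullcline intercepts: K1/α12 = 647/1.3 = 498 < K2 = 808; K2/α21 = 808/0.458 = 1760 > K1 = 647.
Since the inequalities point opposite ways, species 2 can invade but species 1 cannot.

species 2 excludes species 1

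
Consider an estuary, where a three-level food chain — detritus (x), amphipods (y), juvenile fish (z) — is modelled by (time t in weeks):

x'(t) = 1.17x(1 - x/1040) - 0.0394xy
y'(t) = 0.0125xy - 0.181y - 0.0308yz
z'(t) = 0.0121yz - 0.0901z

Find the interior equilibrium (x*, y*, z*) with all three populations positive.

x* ≈ 779, y* ≈ 7.45, z* ≈ 310

From dz/dt = 0: 0.0121y* = 0.0901, so y* = 7.45.
From dx/dt = 0: 1.17(1 - x*/1040) = 0.0394·7.45, giving x* = 1040·(1 - 0.251) = 779.
From dy/dt = 0: 0.0125·779 - 0.181 = 0.0308z*, so z* = 9.56/0.0308 = 310.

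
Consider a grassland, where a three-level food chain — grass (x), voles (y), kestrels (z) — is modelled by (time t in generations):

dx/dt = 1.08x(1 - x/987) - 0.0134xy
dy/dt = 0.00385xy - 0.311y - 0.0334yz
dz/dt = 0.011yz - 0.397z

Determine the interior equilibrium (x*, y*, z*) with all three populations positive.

From dz/dt = 0: 0.011y* = 0.397, so y* = 36.1.
From dx/dt = 0: 1.08(1 - x*/987) = 0.0134·36.1, giving x* = 987·(1 - 0.448) = 545.
From dy/dt = 0: 0.00385·545 - 0.311 = 0.0334z*, so z* = 1.79/0.0334 = 53.5.

x* ≈ 545, y* ≈ 36.1, z* ≈ 53.5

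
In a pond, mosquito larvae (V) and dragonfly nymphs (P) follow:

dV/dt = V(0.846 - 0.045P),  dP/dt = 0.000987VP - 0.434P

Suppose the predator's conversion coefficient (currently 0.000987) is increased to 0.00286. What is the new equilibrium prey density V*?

At the interior fixed point, setting dP/dt = 0 with P > 0 fixes V* = (predator death rate)/(VP coefficient) — independent of the other coefficients.
With the change, V* = 0.434/0.00286 = 152; it falls from 440.

V* ≈ 152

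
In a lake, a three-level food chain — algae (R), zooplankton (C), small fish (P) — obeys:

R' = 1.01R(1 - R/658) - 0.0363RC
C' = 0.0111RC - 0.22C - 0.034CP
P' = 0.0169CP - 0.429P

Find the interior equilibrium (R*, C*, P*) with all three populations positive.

From dP/dt = 0: 0.0169C* = 0.429, so C* = 25.4.
From dR/dt = 0: 1.01(1 - R*/658) = 0.0363·25.4, giving R* = 658·(1 - 0.912) = 57.7.
From dC/dt = 0: 0.0111·57.7 - 0.22 = 0.034P*, so P* = 0.42/0.034 = 12.4.

R* ≈ 57.7, C* ≈ 25.4, P* ≈ 12.4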